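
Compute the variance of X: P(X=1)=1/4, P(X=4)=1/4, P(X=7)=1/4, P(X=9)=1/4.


E[X] = 21/4, E[X^2] = 147/4
Var(X) = E[X^2] - (E[X])^2 = 147/4 - (21/4)^2 = 147/16

147/16


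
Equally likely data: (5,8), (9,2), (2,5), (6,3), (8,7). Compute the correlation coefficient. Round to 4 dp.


Cov(X,Y) = -1.6000, Var(X) = 6.0000, Var(Y) = 5.2000
rho = Cov/(sqrt(VarX)*sqrt(VarY)) = -0.2864

-0.2864


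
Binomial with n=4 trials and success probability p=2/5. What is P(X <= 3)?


P(X<=3) = P(X=0) + P(X=1) + P(X=2) + P(X=3)
= 81/625 + 216/625 + 216/625 + 96/625
= 609/625

609/625


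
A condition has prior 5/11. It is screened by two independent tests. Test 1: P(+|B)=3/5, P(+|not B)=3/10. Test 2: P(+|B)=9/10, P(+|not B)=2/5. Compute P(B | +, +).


After test 1: P(+) = 3/5*5/11 + 3/10*6/11 = 24/55
P(B|+) = (3/11)/(24/55) = 5/8
After test 2 (use post1 as new prior): P(+) = 9/10*5/8 + 2/5*3/8 = 57/80
P(B|+,+) = (9/16)/(57/80) = 15/19

15/19


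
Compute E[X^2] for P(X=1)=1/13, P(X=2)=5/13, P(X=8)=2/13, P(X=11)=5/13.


E[X^2] = sum(g(x)*P(x))
= 1*1/13 + 4*5/13 + 64*2/13 + 121*5/13
= 58

58


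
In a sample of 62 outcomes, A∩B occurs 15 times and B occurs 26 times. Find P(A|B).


P(A|B) = P(A∩B)/P(B) = (15/62)/(26/62) = 15/26

15/26


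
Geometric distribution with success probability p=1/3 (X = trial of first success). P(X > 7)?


P(X > 7) = P(first 7 trials all fail) = (1-p)^7 = (2/3)^7 = 128/2187

128/2187


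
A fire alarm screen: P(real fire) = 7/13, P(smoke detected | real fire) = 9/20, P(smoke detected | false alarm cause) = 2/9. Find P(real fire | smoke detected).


P(A) = P(A|B)P(B) + P(A|B')P(B') = 9/20*7/13 + 2/9*6/13 = 269/780
P(B|A) = P(A|B)P(B)/P(A) = (63/260)/(269/780) = 189/269

189/269


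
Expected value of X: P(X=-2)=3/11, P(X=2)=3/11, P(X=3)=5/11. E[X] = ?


E[X] = sum(x * P(x))
= -2*3/11 + 2*3/11 + 3*5/11
= 15/11

15/11


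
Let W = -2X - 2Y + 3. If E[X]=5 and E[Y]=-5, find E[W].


E[-2X - 2Y + 3] = -2*E[X] - 2*E[Y] + 3
= (-2)*(5) + (-2)*(-5) + (3)
= -10 + 10 + 3 = 3

3


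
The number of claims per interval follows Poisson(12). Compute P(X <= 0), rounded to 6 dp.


P(X<=0) = e^(-12)*12^0/0!
≈ 0.0000061442
≈ 0.000006

0.000006


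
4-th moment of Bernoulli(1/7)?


For Bernoulli: X in {0,1}
E[X^4] = 0^4*(1-1/7) + 1^4*1/7 = 1/7

1/7


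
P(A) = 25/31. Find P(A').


P(A') = 1 - P(A) = 1 - 25/31 = 6/31

6/31


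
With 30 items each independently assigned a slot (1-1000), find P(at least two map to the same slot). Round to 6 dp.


P(all different) = prod((1000-i)/1000 for i=0..29) = 0.644461
P(at least one match) = 1 - 0.644461 = 0.355539

0.355539


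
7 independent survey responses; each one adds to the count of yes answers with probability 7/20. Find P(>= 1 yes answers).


P(at least one) = 1 - P(none)
P(none) = (1 - 7/20)^7 = (13/20)^7 = 62748517/1280000000
P(at least one) = 1 - 62748517/1280000000 = 1217251483/1280000000

1217251483/1280000000


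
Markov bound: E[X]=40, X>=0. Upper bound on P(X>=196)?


Markov: P(X >= a) <= E[X]/a
P(X >= 196) <= 40/196 = 10/49

10/49


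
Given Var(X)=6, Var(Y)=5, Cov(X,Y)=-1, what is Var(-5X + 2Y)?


Var(-5X + 2Y) = (-5)^2*Var(X) + 2^2*Var(Y) + 2*(-5)*2*Cov(X,Y)
= 25*6 + 4*5 - 20*(-1)
= 150 + 20 + 20 = 190

190


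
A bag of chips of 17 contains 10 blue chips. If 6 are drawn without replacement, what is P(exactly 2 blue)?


P(X=2) = C(10,2)*C(7,4) / C(17,6)
= 45*35 / 12376
= 1575/12376 = 225/1768

225/1768


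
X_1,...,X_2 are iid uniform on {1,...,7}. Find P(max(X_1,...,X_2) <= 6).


P(max <= 6) = P(all X_i <= 6) = (P(X_1 <= 6))^2
= (6/7)^2 = 36/49

36/49


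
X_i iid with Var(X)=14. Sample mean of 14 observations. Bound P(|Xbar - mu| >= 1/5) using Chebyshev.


Var(Xbar) = Var(X)/n = 14/14
Chebyshev: P(|Xbar-mu| >= 1/5) <= Var(Xbar)/(1/5)^2 = 1/(1/25) = 25
Bound exceeds 1, so trivial bound: 1

1


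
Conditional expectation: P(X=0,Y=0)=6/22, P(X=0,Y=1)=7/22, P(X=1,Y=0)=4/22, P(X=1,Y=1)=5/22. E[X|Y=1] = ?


P(Y=1) = 12/22
E[X|Y=1] = (0*7 + 1*5)/12 = 5/12

5/12


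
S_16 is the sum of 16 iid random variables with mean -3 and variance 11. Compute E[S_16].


E[S_n] = n*E[X_1] = 16*-3 = -48

-48


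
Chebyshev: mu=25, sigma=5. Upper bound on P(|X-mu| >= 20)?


k = 20/5 = 4
Chebyshev: P(|X-mu| >= k*sigma) <= 1/k^2 = 1/4^2 = 1/16

1/16


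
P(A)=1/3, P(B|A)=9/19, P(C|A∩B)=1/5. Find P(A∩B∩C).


P(A∩B∩C) = P(A) * P(B|A) * P(C|A∩B)
= 1/3 * 9/19 * 1/5
= 3/19 * 1/5 = 3/95

3/95


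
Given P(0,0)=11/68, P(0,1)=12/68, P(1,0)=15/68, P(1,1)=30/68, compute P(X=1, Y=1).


Read from table: P(X=1, Y=1) = 30/68 = 15/34

15/34


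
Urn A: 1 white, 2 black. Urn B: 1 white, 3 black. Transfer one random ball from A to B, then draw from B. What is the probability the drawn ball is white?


P(transfer white) = 1/3; P(transfer black) = 2/3
If white transferred: Urn II has 2 white of 5, so P(white|white moved) = 2/5
If black transferred: Urn II has 1 white of 5, so P(white|black moved) = 1/5
By total probability: P(white) = 1/3*2/5 + 2/3*1/5 = 4/15

4/15


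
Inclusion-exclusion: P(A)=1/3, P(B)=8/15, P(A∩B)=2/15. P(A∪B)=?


P(A∪B) = P(A) + P(B) - P(A∩B)
= 1/3 + 8/15 - 2/15 = 11/15

11/15


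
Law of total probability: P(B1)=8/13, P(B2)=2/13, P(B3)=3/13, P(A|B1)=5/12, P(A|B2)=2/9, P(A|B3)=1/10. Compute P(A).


P(A) = P(A|B1)P(B1) + P(A|B2)P(B2) + P(A|B3)P(B3)
= 5/12*8/13 + 2/9*2/13 + 1/10*3/13
= 10/39 + 4/117 + 3/130 = 367/1170

367/1170


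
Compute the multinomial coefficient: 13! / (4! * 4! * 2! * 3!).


13! = 6227020800
Denominator: 4!=24 * 4!=24 * 2!=2 * 3!=6
Coefficient = 6227020800 / 6912 = 900900

900900


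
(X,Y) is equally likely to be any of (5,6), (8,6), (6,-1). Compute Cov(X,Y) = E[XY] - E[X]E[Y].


E[X]=19/3, E[Y]=11/3, E[XY]=24
Cov(X,Y) = E[XY] - E[X]E[Y] = 24 - 19/3*11/3 = 7/9

7/9


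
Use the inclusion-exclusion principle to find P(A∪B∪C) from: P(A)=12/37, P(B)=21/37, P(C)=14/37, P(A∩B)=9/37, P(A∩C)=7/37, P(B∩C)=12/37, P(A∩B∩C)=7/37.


P(A∪B∪C) = P(A)+P(B)+P(C) - P(AB)-P(AC)-P(BC) + P(ABC)
= 12/37+21/37+14/37 - 9/37-7/37-12/37 + 7/37
= 26/37

26/37


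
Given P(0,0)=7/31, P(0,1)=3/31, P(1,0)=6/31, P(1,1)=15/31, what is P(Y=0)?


P(Y=0) = P(0,0)+P(1,0) = 7/31 + 6/31 = 13/31

13/31


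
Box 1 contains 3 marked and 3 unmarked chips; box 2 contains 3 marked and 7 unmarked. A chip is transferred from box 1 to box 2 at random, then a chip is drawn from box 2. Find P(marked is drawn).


P(transfer marked) = 3/6 = 1/2; P(transfer unmarked) = 1/2
If marked transferred: Urn II has 4 marked of 11, so P(marked|marked moved) = 4/11
If unmarked transferred: Urn II has 3 marked of 11, so P(marked|unmarked moved) = 3/11
By total probability: P(marked) = 1/2*4/11 + 1/2*3/11 = 7/22

7/22


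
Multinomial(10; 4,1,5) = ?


10! = 3628800
Denominator: 4!=24 * 1!=1 * 5!=120
Coefficient = 3628800 / 2880 = 1260

1260


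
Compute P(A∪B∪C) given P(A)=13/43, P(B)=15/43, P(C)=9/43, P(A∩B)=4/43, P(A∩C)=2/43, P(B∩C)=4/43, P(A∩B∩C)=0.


P(A∪B∪C) = P(A)+P(B)+P(C) - P(AB)-P(AC)-P(BC) + P(ABC)
= 13/43+15/43+9/43 - 4/43-2/43-4/43 + 0
= 27/43

27/43


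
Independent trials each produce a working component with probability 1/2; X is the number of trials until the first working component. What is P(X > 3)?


P(X > 3) = P(first 3 trials all fail) = (1-p)^3 = (1/2)^3 = 1/8

1/8


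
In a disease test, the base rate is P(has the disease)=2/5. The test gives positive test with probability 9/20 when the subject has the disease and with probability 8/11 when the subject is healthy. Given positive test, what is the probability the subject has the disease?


P(A) = P(A|B)P(B) + P(A|B')P(B') = 9/20*2/5 + 8/11*3/5 = 339/550
P(B|A) = P(A|B)P(B)/P(A) = (9/50)/(339/550) = 33/113

33/113


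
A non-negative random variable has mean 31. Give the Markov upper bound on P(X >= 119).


Markov: P(X >= a) <= E[X]/a
P(X >= 119) <= 31/119

31/119


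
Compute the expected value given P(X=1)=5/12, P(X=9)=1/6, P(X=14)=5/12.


E[X] = sum(x * P(x))
= 1*5/12 + 9*1/6 + 14*5/12
= 31/4

31/4


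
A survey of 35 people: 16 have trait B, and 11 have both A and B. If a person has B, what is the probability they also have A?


P(A|B) = P(A∩B)/P(B) = (11/35)/(16/35) = 11/16

11/16


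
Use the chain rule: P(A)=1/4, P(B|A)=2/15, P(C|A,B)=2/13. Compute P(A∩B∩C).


P(A∩B∩C) = P(A) * P(B|A) * P(C|A∩B)
= 1/4 * 2/15 * 2/13
= 1/30 * 2/13 = 1/195

1/195


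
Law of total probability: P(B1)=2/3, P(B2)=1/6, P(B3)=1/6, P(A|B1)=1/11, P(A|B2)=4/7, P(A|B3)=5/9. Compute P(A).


P(A) = P(A|B1)P(B1) + P(A|B2)P(B2) + P(A|B3)P(B3)
= 1/11*2/3 + 4/7*1/6 + 5/9*1/6
= 2/33 + 2/21 + 5/54 = 1033/4158

1033/4158


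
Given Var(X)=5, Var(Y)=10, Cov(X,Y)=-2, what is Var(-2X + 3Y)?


Var(-2X + 3Y) = (-2)^2*Var(X) + 3^2*Var(Y) + 2*(-2)*3*Cov(X,Y)
= 4*5 + 9*10 - 12*(-2)
= 20 + 90 + 24 = 134

134


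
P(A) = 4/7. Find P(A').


P(A') = 1 - P(A) = 1 - 4/7 = 3/7

3/7


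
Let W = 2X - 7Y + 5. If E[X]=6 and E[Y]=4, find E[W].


E[2X - 7Y + 5] = 2*E[X] - 7*E[Y] + 5
= (2)*(6) + (-7)*(4) + (5)
= 12 - 28 + 5 = -11

-11


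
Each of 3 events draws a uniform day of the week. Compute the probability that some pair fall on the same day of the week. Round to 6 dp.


P(all different) = prod((7-i)/7 for i=0..2) = 0.612245
P(at least one match) = 1 - 0.612245 = 0.387755

0.387755


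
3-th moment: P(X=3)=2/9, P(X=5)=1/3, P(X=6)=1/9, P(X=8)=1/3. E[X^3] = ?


E[X^3] = sum(x^3 * P(x))
= 27*2/9 + 125*1/3 + 216*1/9 + 512*1/3
= 727/3

727/3


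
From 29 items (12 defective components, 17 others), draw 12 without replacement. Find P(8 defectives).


P(X=8) = C(12,8)*C(17,4) / C(29,12)
= 495*2380 / 51895935
= 1178100/51895935 = 3740/164749

3740/164749


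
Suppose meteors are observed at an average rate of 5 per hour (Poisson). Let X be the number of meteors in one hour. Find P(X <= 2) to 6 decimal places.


P(X<=2) = e^(-5)*5^0/0! + e^(-5)*5^1/1! + e^(-5)*5^2/2!
≈ 0.0067379470 + 0.0336897350 + 0.0842243375
= 0.1246520195
≈ 0.124652

0.124652


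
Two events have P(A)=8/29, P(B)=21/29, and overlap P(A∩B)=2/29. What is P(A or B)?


P(A∪B) = P(A) + P(B) - P(A∩B)
= 8/29 + 21/29 - 2/29 = 27/29

27/29


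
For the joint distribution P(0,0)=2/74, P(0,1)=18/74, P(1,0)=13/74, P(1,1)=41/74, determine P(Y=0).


P(Y=0) = P(0,0)+P(1,0) = 2/74 + 13/74 = 15/74

15/74


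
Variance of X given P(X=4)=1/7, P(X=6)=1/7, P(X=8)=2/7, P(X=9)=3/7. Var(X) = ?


E[X] = 53/7, E[X^2] = 423/7
Var(X) = E[X^2] - (E[X])^2 = 423/7 - (53/7)^2 = 152/49

152/49


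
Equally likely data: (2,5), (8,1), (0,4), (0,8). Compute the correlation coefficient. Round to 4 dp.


Cov(X,Y) = -6.7500, Var(X) = 10.7500, Var(Y) = 6.2500
rho = Cov/(sqrt(VarX)*sqrt(VarY)) = -0.8235

-0.8235


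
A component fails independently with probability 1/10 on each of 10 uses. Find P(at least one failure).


P(at least one) = 1 - P(none)
P(none) = (1 - 1/10)^10 = (9/10)^10 = 3486784401/10000000000
P(at least one) = 1 - 3486784401/10000000000 = 6513215599/10000000000

6513215599/10000000000


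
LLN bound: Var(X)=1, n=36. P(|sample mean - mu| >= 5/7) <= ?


Var(Xbar) = Var(X)/n = 1/36
Chebyshev: P(|Xbar-mu| >= 5/7) <= Var(Xbar)/(5/7)^2 = (1/36)/(25/49) = 49/900

49/900


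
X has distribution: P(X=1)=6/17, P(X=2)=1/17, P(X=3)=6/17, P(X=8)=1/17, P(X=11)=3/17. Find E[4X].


E[4X] = sum(g(x)*P(x))
= 4*6/17 + 8*1/17 + 12*6/17 + 32*1/17 + 44*3/17
= 268/17

268/17


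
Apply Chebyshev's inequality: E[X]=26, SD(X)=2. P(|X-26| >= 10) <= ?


k = 10/2 = 5
Chebyshev: P(|X-mu| >= k*sigma) <= 1/k^2 = 1/5^2 = 1/25

1/25


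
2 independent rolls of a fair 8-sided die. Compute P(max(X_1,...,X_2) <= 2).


P(max <= 2) = P(all X_i <= 2) = (P(X_1 <= 2))^2
= (2/8)^2 = (1/4)^2 = 1/16

1/16


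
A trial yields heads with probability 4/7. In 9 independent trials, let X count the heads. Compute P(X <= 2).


P(X<=2) = P(X=0) + P(X=1) + P(X=2)
= 19683/40353607 + 236196/40353607 + 1259712/40353607
= 216513/5764801

216513/5764801


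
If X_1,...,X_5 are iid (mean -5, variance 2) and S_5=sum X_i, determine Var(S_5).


By independence, Var(S_n) = n*Var(X_1) = 5*2 = 10

10


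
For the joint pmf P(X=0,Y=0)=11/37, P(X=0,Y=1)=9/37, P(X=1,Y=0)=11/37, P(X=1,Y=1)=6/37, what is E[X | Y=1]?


P(Y=1) = 15/37
E[X|Y=1] = (0*9 + 1*6)/15 = 6/15 = 2/5

2/5


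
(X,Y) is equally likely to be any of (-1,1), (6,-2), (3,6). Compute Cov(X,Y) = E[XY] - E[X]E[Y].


E[X]=8/3, E[Y]=5/3, E[XY]=5/3
Cov(X,Y) = E[XY] - E[X]E[Y] = 5/3 - 8/3*5/3 = -25/9

-25/9


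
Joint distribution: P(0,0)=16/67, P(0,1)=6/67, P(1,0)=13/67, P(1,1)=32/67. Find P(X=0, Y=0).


Read from table: P(X=0, Y=0) = 16/67

16/67


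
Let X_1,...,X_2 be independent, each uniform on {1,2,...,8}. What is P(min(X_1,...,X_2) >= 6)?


P(min >= 6) = P(all X_i >= 6) = (P(X_1 >= 6))^2
= (3/8)^2 = 9/64

9/64


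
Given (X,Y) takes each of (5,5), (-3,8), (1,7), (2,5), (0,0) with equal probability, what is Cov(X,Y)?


E[X]=1, E[Y]=5, E[XY]=18/5
Cov(X,Y) = E[XY] - E[X]E[Y] = 18/5 - 1*5 = -7/5

-7/5


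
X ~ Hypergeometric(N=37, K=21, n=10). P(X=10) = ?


P(X=10) = C(21,10)*C(16,0) / C(37,10)
= 352716*1 / 348330136
= 352716/348330136 = 741/731786

741/731786


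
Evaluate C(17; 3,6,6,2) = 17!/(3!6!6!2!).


17! = 355687428096000
Denominator: 3!=6 * 6!=720 * 6!=720 * 2!=2
Coefficient = 355687428096000 / 6220800 = 57177120

57177120


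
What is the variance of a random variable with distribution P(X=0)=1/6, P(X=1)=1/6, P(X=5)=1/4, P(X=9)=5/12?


E[X] = 31/6, E[X^2] = 241/6
Var(X) = E[X^2] - (E[X])^2 = 241/6 - (31/6)^2 = 485/36

485/36


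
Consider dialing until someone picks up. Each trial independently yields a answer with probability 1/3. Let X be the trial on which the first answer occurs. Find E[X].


For geometric (trials until first success), E[X] = 1/p = 1/(1/3) = 3

3


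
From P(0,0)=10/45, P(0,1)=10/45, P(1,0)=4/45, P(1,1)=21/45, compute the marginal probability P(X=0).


P(X=0) = P(0,0)+P(0,1) = 10/45 + 10/45 = 20/45 = 4/9

4/9


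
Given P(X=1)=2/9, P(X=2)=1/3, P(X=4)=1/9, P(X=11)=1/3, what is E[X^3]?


E[X^3] = sum(g(x)*P(x))
= 1*2/9 + 8*1/3 + 64*1/9 + 1331*1/3
= 1361/3

1361/3


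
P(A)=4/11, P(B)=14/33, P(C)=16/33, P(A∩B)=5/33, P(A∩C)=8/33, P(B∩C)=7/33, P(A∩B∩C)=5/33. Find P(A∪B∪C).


P(A∪B∪C) = P(A)+P(B)+P(C) - P(AB)-P(AC)-P(BC) + P(ABC)
= 4/11+14/33+16/33 - 5/33-8/33-7/33 + 5/33
= 9/11

9/11


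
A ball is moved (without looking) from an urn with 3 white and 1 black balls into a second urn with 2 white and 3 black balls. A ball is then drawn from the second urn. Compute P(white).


P(transfer white) = 3/4; P(transfer black) = 1/4
If white transferred: Urn II has 3 white of 6, so P(white|white moved) = 1/2
If black transferred: Urn II has 2 white of 6, so P(white|black moved) = 1/3
By total probability: P(white) = 3/4*1/2 + 1/4*1/3 = 11/24

11/24


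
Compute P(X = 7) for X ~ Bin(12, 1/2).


P(X=7) = C(12,7) * p^7 * (1-p)^5
= 792 * 1/128 * 1/32
= 99/512

99/512


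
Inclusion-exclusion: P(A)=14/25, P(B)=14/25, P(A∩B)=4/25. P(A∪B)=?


P(A∪B) = P(A) + P(B) - P(A∩B)
= 14/25 + 14/25 - 4/25 = 24/25

24/25


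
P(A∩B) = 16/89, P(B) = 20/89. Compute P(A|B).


P(A|B) = P(A∩B)/P(B) = (16/89)/(20/89) = 16/20 = 4/5

4/5


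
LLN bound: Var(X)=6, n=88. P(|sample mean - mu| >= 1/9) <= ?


Var(Xbar) = Var(X)/n = 6/88
Chebyshev: P(|Xbar-mu| >= 1/9) <= Var(Xbar)/(1/9)^2 = (3/44)/(1/81) = 243/44
Bound exceeds 1, so trivial bound: 1

1


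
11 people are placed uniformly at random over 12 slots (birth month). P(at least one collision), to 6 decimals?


P(all different) = prod((12-i)/12 for i=0..10) = 0.000645
P(at least one match) = 1 - 0.000645 = 0.999355

0.999355


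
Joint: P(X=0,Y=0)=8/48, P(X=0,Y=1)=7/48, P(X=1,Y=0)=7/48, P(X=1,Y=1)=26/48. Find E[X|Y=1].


P(Y=1) = 33/48
E[X|Y=1] = (0*7 + 1*26)/33 = 26/33

26/33


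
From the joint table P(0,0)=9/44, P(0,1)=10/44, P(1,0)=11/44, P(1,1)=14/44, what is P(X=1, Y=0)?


Read from table: P(X=1, Y=0) = 11/44 = 1/4

1/4


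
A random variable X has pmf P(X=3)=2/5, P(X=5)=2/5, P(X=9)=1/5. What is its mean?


E[X] = sum(x * P(x))
= 3*2/5 + 5*2/5 + 9*1/5
= 5

5


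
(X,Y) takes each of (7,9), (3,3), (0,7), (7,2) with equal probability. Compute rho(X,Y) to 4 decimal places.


Cov(X,Y) = -0.8125, Var(X) = 8.6875, Var(Y) = 8.1875
rho = Cov/(sqrt(VarX)*sqrt(VarY)) = -0.0963

-0.0963


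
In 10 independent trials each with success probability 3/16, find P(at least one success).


P(at least one) = 1 - P(none)
P(none) = (1 - 3/16)^10 = (13/16)^10 = 137858491849/1099511627776
P(at least one) = 1 - 137858491849/1099511627776 = 961653135927/1099511627776

961653135927/1099511627776


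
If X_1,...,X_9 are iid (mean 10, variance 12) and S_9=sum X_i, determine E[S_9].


E[S_n] = n*E[X_1] = 9*10 = 90

90


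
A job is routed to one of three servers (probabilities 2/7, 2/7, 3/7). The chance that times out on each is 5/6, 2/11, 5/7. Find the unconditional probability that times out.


P(A) = P(A|B1)P(B1) + P(A|B2)P(B2) + P(A|B3)P(B3)
= 5/6*2/7 + 2/11*2/7 + 5/7*3/7
= 5/21 + 4/77 + 15/49 = 964/1617

964/1617


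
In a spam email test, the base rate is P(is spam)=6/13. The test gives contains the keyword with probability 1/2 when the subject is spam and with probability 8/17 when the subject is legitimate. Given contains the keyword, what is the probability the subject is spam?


P(A) = P(A|B)P(B) + P(A|B')P(B') = 1/2*6/13 + 8/17*7/13 = 107/221
P(B|A) = P(A|B)P(B)/P(A) = (3/13)/(107/221) = 51/107

51/107


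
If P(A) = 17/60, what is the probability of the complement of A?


P(A') = 1 - P(A) = 1 - 17/60 = 43/60

43/60


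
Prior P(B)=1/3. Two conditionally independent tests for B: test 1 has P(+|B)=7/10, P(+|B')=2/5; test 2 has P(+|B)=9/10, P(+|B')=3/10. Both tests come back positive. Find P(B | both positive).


After test 1: P(+) = 7/10*1/3 + 2/5*2/3 = 1/2
P(B|+) = (7/30)/(1/2) = 7/15
After test 2 (use post1 as new prior): P(+) = 9/10*7/15 + 3/10*8/15 = 29/50
P(B|+,+) = (21/50)/(29/50) = 21/29

21/29


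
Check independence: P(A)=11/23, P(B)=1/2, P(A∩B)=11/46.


P(A)*P(B) = 11/23*1/2 = 11/46
P(A∩B) = 11/46, which equals P(A)P(B), so independent

Yes, A and B are independent


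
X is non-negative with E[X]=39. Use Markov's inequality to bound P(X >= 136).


Markov: P(X >= a) <= E[X]/a
P(X >= 136) <= 39/136

39/136


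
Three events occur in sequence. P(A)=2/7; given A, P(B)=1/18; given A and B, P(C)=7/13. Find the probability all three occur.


P(A∩B∩C) = P(A) * P(B|A) * P(C|A∩B)
= 2/7 * 1/18 * 7/13
= 1/63 * 7/13 = 1/117

1/117


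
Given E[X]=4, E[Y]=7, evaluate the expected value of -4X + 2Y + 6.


E[-4X + 2Y + 6] = -4*E[X] + 2*E[Y] + 6
= (-4)*(4) + (2)*(7) + (6)
= -16 + 14 + 6 = 4

4


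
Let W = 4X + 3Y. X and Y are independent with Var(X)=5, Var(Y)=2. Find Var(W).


Independence => Cov(X,Y)=0
Var(4X + 3Y) = 4^2*Var(X) + 3^2*Var(Y)
= 16*5 + 9*2 = 98

98


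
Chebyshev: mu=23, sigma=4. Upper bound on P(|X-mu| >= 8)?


k = 8/4 = 2
Chebyshev: P(|X-mu| >= k*sigma) <= 1/k^2 = 1/2^2 = 1/4

1/4


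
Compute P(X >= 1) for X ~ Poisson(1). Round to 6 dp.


P(X>=1) = 1 - P(X<=0) = 1 - (e^(-1)*1^0/0!)
≈ 1 - 0.3678794412 = 0.6321205588
≈ 0.632121

0.632121


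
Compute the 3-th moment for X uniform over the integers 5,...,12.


E[X^3] = (1/8) * sum(x^3 for x=5..12)
= 5984/8 = 748

748


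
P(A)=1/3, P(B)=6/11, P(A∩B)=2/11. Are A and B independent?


P(A)*P(B) = 1/3*6/11 = 2/11
P(A∩B) = 2/11, which equals P(A)P(B), so independent

Yes, A and B are independent


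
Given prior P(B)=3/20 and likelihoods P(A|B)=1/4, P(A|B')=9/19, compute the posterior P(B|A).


P(A) = P(A|B)P(B) + P(A|B')P(B') = 1/4*3/20 + 9/19*17/20 = 669/1520
P(B|A) = P(A|B)P(B)/P(A) = (3/80)/(669/1520) = 19/223

19/223


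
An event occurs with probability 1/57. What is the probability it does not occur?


P(A') = 1 - P(A) = 1 - 1/57 = 56/57

56/57


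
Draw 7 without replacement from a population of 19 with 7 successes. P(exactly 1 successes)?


P(X=1) = C(7,1)*C(12,6) / C(19,7)
= 7*924 / 50388
= 6468/50388 = 539/4199

539/4199


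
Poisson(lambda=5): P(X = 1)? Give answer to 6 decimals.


P(X=1) = e^(-5) * 5^1 / 1!
≈ 0.006737946999 * 5 / 1
≈ 0.033690

0.033690


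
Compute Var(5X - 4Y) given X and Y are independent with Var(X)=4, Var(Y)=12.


Independence => Cov(X,Y)=0
Var(5X - 4Y) = 5^2*Var(X) + (-4)^2*Var(Y)
= 25*4 + 16*12 = 292

292


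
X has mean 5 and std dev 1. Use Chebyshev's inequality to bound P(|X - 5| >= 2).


k = 2/1 = 2
Chebyshev: P(|X-mu| >= k*sigma) <= 1/k^2 = 1/2^2 = 1/4

1/4


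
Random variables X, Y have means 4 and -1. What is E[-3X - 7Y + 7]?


E[-3X - 7Y + 7] = -3*E[X] - 7*E[Y] + 7
= (-3)*(4) + (-7)*(-1) + (7)
= -12 + 7 + 7 = 2

2


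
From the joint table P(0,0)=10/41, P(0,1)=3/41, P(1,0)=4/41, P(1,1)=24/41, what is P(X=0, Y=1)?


Read from table: P(X=0, Y=1) = 3/41

3/41


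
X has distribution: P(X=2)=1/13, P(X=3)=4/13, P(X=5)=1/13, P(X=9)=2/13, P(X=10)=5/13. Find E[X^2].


E[X^2] = sum(g(x)*P(x))
= 4*1/13 + 9*4/13 + 25*1/13 + 81*2/13 + 100*5/13
= 727/13

727/13


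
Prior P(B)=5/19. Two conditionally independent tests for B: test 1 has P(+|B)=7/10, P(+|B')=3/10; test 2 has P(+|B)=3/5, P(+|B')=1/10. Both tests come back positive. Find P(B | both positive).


After test 1: P(+) = 7/10*5/19 + 3/10*14/19 = 77/190
P(B|+) = (7/38)/(77/190) = 5/11
After test 2 (use post1 as new prior): P(+) = 3/5*5/11 + 1/10*6/11 = 18/55
P(B|+,+) = (3/11)/(18/55) = 5/6

5/6


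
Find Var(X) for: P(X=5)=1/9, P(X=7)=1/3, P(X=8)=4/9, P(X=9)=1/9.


E[X] = 67/9, E[X^2] = 509/9
Var(X) = E[X^2] - (E[X])^2 = 509/9 - (67/9)^2 = 92/81

92/81


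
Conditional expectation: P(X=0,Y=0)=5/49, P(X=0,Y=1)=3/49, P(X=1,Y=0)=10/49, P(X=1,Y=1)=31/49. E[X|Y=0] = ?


P(Y=0) = 15/49
E[X|Y=0] = (0*5 + 1*10)/15 = 10/15 = 2/3

2/3


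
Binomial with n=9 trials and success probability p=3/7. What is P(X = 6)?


P(X=6) = C(9,6) * p^6 * (1-p)^3
= 84 * 729/117649 * 64/343
= 559872/5764801

559872/5764801


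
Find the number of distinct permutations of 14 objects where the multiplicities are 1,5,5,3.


14! = 87178291200
Denominator: 1!=1 * 5!=120 * 5!=120 * 3!=6
Coefficient = 87178291200 / 86400 = 1009008

1009008


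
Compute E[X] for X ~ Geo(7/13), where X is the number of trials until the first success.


For geometric (trials until first success), E[X] = 1/p = 1/(7/13) = 13/7

13/7


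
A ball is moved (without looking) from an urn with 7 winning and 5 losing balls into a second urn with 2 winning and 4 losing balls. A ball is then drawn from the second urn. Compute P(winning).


P(transfer winning) = 7/12; P(transfer losing) = 5/12
If winning transferred: Urn II has 3 winning of 7, so P(winning|winning moved) = 3/7
If losing transferred: Urn II has 2 winning of 7, so P(winning|losing moved) = 2/7
By total probability: P(winning) = 7/12*3/7 + 5/12*2/7 = 31/84

31/84


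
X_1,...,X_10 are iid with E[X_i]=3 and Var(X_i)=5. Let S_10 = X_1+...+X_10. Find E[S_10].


E[S_n] = n*E[X_1] = 10*3 = 30

30


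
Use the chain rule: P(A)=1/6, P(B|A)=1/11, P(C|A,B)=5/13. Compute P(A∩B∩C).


P(A∩B∩C) = P(A) * P(B|A) * P(C|A∩B)
= 1/6 * 1/11 * 5/13
= 1/66 * 5/13 = 5/858

5/858


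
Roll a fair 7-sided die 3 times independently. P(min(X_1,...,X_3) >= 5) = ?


P(min >= 5) = P(all X_i >= 5) = (P(X_1 >= 5))^3
= (3/7)^3 = 27/343

27/343


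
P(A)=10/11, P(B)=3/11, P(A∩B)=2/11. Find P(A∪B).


P(A∪B) = P(A) + P(B) - P(A∩B)
= 10/11 + 3/11 - 2/11 = 1

1


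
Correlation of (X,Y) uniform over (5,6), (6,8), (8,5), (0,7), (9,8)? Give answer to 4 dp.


Cov(X,Y) = -0.0800, Var(X) = 9.8400, Var(Y) = 1.3600
rho = Cov/(sqrt(VarX)*sqrt(VarY)) = -0.0219

-0.0219


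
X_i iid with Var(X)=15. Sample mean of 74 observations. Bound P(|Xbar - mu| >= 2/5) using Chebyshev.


Var(Xbar) = Var(X)/n = 15/74
Chebyshev: P(|Xbar-mu| >= 2/5) <= Var(Xbar)/(2/5)^2 = (15/74)/(4/25) = 375/296
Bound exceeds 1, so trivial bound: 1

1


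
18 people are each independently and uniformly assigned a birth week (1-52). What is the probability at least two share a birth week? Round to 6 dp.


P(all different) = prod((52-i)/52 for i=0..17) = 0.035353
P(at least one match) = 1 - 0.035353 = 0.964647

0.964647


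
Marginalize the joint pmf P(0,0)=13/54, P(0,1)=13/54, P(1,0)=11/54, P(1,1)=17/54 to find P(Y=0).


P(Y=0) = P(0,0)+P(1,0) = 13/54 + 11/54 = 24/54 = 4/9

4/9


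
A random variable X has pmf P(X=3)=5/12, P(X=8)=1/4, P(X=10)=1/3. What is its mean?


E[X] = sum(x * P(x))
= 3*5/12 + 8*1/4 + 10*1/3
= 79/12

79/12


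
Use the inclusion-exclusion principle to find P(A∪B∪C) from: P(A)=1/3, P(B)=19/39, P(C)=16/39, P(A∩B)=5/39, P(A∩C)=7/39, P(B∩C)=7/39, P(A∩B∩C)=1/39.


P(A∪B∪C) = P(A)+P(B)+P(C) - P(AB)-P(AC)-P(BC) + P(ABC)
= 1/3+19/39+16/39 - 5/39-7/39-7/39 + 1/39
= 10/13

10/13


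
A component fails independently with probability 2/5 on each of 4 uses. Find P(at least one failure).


P(at least one) = 1 - P(none)
P(none) = (1 - 2/5)^4 = (3/5)^4 = 81/625
P(at least one) = 1 - 81/625 = 544/625

544/625


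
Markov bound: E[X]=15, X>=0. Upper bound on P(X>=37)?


Markov: P(X >= a) <= E[X]/a
P(X >= 37) <= 15/37

15/37


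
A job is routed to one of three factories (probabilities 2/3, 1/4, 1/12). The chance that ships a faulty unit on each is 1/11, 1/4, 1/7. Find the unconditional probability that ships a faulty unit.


P(A) = P(A|B1)P(B1) + P(A|B2)P(B2) + P(A|B3)P(B3)
= 1/11*2/3 + 1/4*1/4 + 1/7*1/12
= 2/33 + 1/16 + 1/84 = 499/3696

499/3696


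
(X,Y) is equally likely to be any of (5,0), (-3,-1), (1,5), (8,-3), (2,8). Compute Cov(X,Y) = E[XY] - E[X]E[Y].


E[X]=13/5, E[Y]=9/5, E[XY]=0
Cov(X,Y) = E[XY] - E[X]E[Y] = 0 - 13/5*9/5 = -117/25

-117/25


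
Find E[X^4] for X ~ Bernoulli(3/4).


For Bernoulli: X in {0,1}
E[X^4] = 0^4*(1-3/4) + 1^4*3/4 = 3/4

3/4


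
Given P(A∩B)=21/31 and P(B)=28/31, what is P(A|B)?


P(A|B) = P(A∩B)/P(B) = (63/93)/(84/93) = 63/84 = 3/4

3/4


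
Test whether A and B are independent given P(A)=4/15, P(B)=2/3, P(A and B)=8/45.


P(A)*P(B) = 4/15*2/3 = 8/45
P(A∩B) = 8/45, which equals P(A)P(B), so independent

Yes, A and B are independent


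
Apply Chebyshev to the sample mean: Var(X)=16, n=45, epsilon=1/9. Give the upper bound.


Var(Xbar) = Var(X)/n = 16/45
Chebyshev: P(|Xbar-mu| >= 1/9) <= Var(Xbar)/(1/9)^2 = (16/45)/(1/81) = 144/5
Bound exceeds 1, so trivial bound: 1

1


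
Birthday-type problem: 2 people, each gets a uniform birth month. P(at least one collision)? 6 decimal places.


P(all different) = prod((12-i)/12 for i=0..1) = 0.916667
P(at least one match) = 1 - 0.916667 = 0.083333

0.083333


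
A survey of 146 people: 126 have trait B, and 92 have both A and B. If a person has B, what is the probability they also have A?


P(A|B) = P(A∩B)/P(B) = (92/146)/(126/146) = 92/126 = 46/63

46/63


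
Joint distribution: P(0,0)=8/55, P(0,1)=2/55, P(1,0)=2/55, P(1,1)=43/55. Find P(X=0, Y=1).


Read from table: P(X=0, Y=1) = 2/55

2/55


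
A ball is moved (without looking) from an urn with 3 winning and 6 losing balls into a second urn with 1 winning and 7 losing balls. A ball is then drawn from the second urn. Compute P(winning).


P(transfer winning) = 3/9 = 1/3; P(transfer losing) = 2/3
If winning transferred: Urn II has 2 winning of 9, so P(winning|winning moved) = 2/9
If losing transferred: Urn II has 1 winning of 9, so P(winning|losing moved) = 1/9
By total probability: P(winning) = 1/3*2/9 + 2/3*1/9 = 4/27

4/27


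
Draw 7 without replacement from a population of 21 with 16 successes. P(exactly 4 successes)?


P(X=4) = C(16,4)*C(5,3) / C(21,7)
= 1820*10 / 116280
= 18200/116280 = 455/2907

455/2907


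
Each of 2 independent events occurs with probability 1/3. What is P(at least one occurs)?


P(at least one) = 1 - P(none)
P(none) = (1 - 1/3)^2 = (2/3)^2 = 4/9
P(at least one) = 1 - 4/9 = 5/9

5/9


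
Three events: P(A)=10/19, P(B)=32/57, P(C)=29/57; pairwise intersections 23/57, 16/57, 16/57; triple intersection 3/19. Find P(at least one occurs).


P(A∪B∪C) = P(A)+P(B)+P(C) - P(AB)-P(AC)-P(BC) + P(ABC)
= 10/19+32/57+29/57 - 23/57-16/57-16/57 + 3/19
= 15/19

15/19


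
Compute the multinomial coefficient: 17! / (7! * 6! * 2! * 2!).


17! = 355687428096000
Denominator: 7!=5040 * 6!=720 * 2!=2 * 2!=2
Coefficient = 355687428096000 / 14515200 = 24504480

24504480


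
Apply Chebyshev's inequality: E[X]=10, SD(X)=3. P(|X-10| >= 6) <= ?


k = 6/3 = 2
Chebyshev: P(|X-mu| >= k*sigma) <= 1/k^2 = 1/2^2 = 1/4

1/4


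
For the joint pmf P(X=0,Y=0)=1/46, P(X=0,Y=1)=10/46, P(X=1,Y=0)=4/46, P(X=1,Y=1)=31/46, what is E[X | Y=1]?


P(Y=1) = 41/46
E[X|Y=1] = (0*10 + 1*31)/41 = 31/41

31/41


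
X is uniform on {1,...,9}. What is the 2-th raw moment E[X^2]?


E[X^2] = (1/9) * sum(x^2 for x=1..9)
= 285/9 = 95/3

95/3


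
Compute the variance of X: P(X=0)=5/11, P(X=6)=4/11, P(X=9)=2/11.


E[X] = 42/11, E[X^2] = 306/11
Var(X) = E[X^2] - (E[X])^2 = 306/11 - (42/11)^2 = 1602/121

1602/121


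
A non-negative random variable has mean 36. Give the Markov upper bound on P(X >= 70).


Markov: P(X >= a) <= E[X]/a
P(X >= 70) <= 36/70 = 18/35

18/35


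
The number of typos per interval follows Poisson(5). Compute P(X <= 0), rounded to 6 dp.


P(X<=0) = e^(-5)*5^0/0!
≈ 0.0067379470
≈ 0.006738

0.006738


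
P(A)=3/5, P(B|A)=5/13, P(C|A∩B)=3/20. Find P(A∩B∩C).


P(A∩B∩C) = P(A) * P(B|A) * P(C|A∩B)
= 3/5 * 5/13 * 3/20
= 3/13 * 3/20 = 9/260

9/260


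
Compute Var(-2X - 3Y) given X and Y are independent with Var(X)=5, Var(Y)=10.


Independence => Cov(X,Y)=0
Var(-2X - 3Y) = (-2)^2*Var(X) + (-3)^2*Var(Y)
= 4*5 + 9*10 = 110

110


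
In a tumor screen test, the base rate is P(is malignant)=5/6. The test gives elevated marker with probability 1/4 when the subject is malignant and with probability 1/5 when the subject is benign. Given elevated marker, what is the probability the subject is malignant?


P(A) = P(A|B)P(B) + P(A|B')P(B') = 1/4*5/6 + 1/5*1/6 = 29/120
P(B|A) = P(A|B)P(B)/P(A) = (5/24)/(29/120) = 25/29

25/29


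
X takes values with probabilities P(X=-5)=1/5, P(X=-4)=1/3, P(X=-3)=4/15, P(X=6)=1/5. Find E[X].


E[X] = sum(x * P(x))
= -5*1/5 - 4*1/3 - 3*4/15 + 6*1/5
= -29/15

-29/15


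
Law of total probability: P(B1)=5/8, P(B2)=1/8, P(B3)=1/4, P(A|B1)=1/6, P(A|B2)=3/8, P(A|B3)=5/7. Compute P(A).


P(A) = P(A|B1)P(B1) + P(A|B2)P(B2) + P(A|B3)P(B3)
= 1/6*5/8 + 3/8*1/8 + 5/7*1/4
= 5/48 + 3/64 + 5/28 = 443/1344

443/1344


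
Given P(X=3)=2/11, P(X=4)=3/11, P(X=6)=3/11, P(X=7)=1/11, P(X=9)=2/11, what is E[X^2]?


E[X^2] = sum(g(x)*P(x))
= 9*2/11 + 16*3/11 + 36*3/11 + 49*1/11 + 81*2/11
= 35

35


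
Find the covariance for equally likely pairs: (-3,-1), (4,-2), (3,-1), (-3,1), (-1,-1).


E[X]=0, E[Y]=-4/5, E[XY]=-2
Cov(X,Y) = E[XY] - E[X]E[Y] = -2 - 0*-4/5 = -2

-2


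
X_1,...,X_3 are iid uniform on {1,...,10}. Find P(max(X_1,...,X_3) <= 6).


P(max <= 6) = P(all X_i <= 6) = (P(X_1 <= 6))^3
= (6/10)^3 = (3/5)^3 = 27/125

27/125


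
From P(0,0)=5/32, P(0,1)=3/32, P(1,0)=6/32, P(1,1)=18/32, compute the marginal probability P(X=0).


P(X=0) = P(0,0)+P(0,1) = 5/32 + 3/32 = 8/32 = 1/4

1/4


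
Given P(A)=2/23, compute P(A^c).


P(A') = 1 - P(A) = 1 - 2/23 = 21/23

21/23


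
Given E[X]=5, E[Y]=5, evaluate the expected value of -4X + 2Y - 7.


E[-4X + 2Y - 7] = -4*E[X] + 2*E[Y] - 7
= (-4)*(5) + (2)*(5) + (-7)
= -20 + 10 - 7 = -17

-17


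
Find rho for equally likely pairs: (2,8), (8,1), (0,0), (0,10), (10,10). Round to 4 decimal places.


Cov(X,Y) = 1.6000, Var(X) = 17.6000, Var(Y) = 19.3600
rho = Cov/(sqrt(VarX)*sqrt(VarY)) = 0.0867

0.0867


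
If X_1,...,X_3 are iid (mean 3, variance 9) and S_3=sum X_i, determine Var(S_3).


By independence, Var(S_n) = n*Var(X_1) = 3*9 = 27

27


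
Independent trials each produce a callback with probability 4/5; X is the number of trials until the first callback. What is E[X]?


For geometric (trials until first success), E[X] = 1/p = 1/(4/5) = 5/4

5/4


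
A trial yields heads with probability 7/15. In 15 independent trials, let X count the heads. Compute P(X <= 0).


P(X<=0) = P(X=0)
= 35184372088832/437893890380859375
= 35184372088832/437893890380859375

35184372088832/437893890380859375


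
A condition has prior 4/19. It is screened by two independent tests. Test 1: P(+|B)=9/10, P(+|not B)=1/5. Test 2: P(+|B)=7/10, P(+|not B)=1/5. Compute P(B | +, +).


After test 1: P(+) = 9/10*4/19 + 1/5*15/19 = 33/95
P(B|+) = (18/95)/(33/95) = 6/11
After test 2 (use post1 as new prior): P(+) = 7/10*6/11 + 1/5*5/11 = 26/55
P(B|+,+) = (21/55)/(26/55) = 21/26

21/26


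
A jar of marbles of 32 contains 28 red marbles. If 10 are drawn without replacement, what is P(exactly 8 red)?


P(X=8) = C(28,8)*C(4,2) / C(32,10)
= 3108105*6 / 64512240
= 18648630/64512240 = 2079/7192

2079/7192


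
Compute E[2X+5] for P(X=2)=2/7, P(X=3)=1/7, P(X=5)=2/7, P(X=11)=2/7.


E[2X+5] = sum(g(x)*P(x))
= 9*2/7 + 11*1/7 + 15*2/7 + 27*2/7
= 113/7

113/7


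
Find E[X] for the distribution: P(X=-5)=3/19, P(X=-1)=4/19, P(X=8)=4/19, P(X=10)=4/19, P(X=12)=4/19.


E[X] = sum(x * P(x))
= -5*3/19 - 1*4/19 + 8*4/19 + 10*4/19 + 12*4/19
= 101/19

101/19


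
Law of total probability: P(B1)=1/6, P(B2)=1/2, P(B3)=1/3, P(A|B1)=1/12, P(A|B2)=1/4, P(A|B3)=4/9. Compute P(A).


P(A) = P(A|B1)P(B1) + P(A|B2)P(B2) + P(A|B3)P(B3)
= 1/12*1/6 + 1/4*1/2 + 4/9*1/3
= 1/72 + 1/8 + 4/27 = 31/108

31/108


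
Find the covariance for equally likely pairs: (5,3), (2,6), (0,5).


E[X]=7/3, E[Y]=14/3, E[XY]=9
Cov(X,Y) = E[XY] - E[X]E[Y] = 9 - 7/3*14/3 = -17/9

-17/9


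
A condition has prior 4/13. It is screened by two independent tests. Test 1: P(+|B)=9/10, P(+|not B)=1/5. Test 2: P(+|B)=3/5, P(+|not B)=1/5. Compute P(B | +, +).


After test 1: P(+) = 9/10*4/13 + 1/5*9/13 = 27/65
P(B|+) = (18/65)/(27/65) = 2/3
After test 2 (use post1 as new prior): P(+) = 3/5*2/3 + 1/5*1/3 = 7/15
P(B|+,+) = (2/5)/(7/15) = 6/7

6/7


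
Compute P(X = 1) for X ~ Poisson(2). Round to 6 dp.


P(X=1) = e^(-2) * 2^1 / 1!
≈ 0.1353352832 * 2 / 1
≈ 0.270671

0.270671


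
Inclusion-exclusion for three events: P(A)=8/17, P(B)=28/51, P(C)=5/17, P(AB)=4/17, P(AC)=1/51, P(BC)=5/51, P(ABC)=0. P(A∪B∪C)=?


P(A∪B∪C) = P(A)+P(B)+P(C) - P(AB)-P(AC)-P(BC) + P(ABC)
= 8/17+28/51+5/17 - 4/17-1/51-5/51 + 0
= 49/51

49/51


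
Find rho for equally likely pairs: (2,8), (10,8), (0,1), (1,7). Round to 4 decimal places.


Cov(X,Y) = 6.2500, Var(X) = 15.6875, Var(Y) = 8.5000
rho = Cov/(sqrt(VarX)*sqrt(VarY)) = 0.5412

0.5412


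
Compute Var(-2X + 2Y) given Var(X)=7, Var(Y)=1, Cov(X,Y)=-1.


Var(-2X + 2Y) = (-2)^2*Var(X) + 2^2*Var(Y) + 2*(-2)*2*Cov(X,Y)
= 4*7 + 4*1 - 8*(-1)
= 28 + 4 + 8 = 40

40


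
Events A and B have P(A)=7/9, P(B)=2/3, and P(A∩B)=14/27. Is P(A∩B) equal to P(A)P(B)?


P(A)*P(B) = 7/9*2/3 = 14/27
P(A∩B) = 14/27, which equals P(A)P(B), so independent

Yes, A and B are independent


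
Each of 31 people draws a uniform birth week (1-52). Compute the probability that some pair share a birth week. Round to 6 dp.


P(all different) = prod((52-i)/52 for i=0..30) = 0.000010
P(at least one match) = 1 - 0.000010 = 0.999990

0.999990


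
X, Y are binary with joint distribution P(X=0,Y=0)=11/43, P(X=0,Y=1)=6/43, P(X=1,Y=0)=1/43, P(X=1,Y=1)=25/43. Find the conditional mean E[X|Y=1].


P(Y=1) = 31/43
E[X|Y=1] = (0*6 + 1*25)/31 = 25/31

25/31


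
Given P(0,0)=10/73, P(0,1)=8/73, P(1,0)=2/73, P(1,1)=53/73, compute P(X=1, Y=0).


Read from table: P(X=1, Y=0) = 2/73

2/73


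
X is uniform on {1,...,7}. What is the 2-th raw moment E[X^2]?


E[X^2] = (1/7) * sum(x^2 for x=1..7)
= 140/7 = 20

20


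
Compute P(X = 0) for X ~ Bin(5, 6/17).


P(X=0) = C(5,0) * p^0 * (1-p)^5
= 1 * 1 * 161051/1419857
= 161051/1419857

161051/1419857


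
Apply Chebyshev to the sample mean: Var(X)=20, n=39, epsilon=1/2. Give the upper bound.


Var(Xbar) = Var(X)/n = 20/39
Chebyshev: P(|Xbar-mu| >= 1/2) <= Var(Xbar)/(1/2)^2 = (20/39)/(1/4) = 80/39
Bound exceeds 1, so trivial bound: 1

1


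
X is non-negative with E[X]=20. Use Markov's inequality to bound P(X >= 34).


Markov: P(X >= a) <= E[X]/a
P(X >= 34) <= 20/34 = 10/17

10/17


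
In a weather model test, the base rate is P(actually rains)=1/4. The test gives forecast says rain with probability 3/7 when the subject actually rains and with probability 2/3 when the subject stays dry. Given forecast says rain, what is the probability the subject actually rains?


P(A) = P(A|B)P(B) + P(A|B')P(B') = 3/7*1/4 + 2/3*3/4 = 17/28
P(B|A) = P(A|B)P(B)/P(A) = (3/28)/(17/28) = 3/17

3/17


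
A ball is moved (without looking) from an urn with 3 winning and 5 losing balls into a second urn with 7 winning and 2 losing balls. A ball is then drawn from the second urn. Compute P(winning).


P(transfer winning) = 3/8; P(transfer losing) = 5/8
If winning transferred: Urn II has 8 winning of 10, so P(winning|winning moved) = 4/5
If losing transferred: Urn II has 7 winning of 10, so P(winning|losing moved) = 7/10
By total probability: P(winning) = 3/8*4/5 + 5/8*7/10 = 59/80

59/80


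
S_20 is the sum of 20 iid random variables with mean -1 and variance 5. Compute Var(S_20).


By independence, Var(S_n) = n*Var(X_1) = 20*5 = 100

100


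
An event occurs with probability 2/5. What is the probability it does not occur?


P(A') = 1 - P(A) = 1 - 2/5 = 3/5

3/5


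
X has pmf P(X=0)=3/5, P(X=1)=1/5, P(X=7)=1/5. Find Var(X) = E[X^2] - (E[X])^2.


E[X] = 8/5, E[X^2] = 10
Var(X) = E[X^2] - (E[X])^2 = 10 - (8/5)^2 = 186/25

186/25


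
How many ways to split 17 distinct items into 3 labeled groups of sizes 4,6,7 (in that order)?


17! = 355687428096000
Denominator: 4!=24 * 6!=720 * 7!=5040
Coefficient = 355687428096000 / 87091200 = 4084080

4084080


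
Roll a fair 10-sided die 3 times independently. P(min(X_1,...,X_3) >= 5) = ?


P(min >= 5) = P(all X_i >= 5) = (P(X_1 >= 5))^3
= (6/10)^3 = (3/5)^3 = 27/125

27/125


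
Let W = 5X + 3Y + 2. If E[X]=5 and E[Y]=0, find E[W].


E[5X + 3Y + 2] = 5*E[X] + 3*E[Y] + 2
= (5)*(5) + (3)*(0) + (2)
= 25 + 0 + 2 = 27

27


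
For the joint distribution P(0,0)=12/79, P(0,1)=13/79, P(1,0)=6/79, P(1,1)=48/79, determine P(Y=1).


P(Y=1) = P(0,1)+P(1,1) = 13/79 + 48/79 = 61/79

61/79


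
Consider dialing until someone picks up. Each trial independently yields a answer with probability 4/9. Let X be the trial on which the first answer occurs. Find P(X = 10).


P(X=10) = (1-p)^9 * p = (5/9)^9 * 4/9
= 1953125/387420489 * 4/9 = 7812500/3486784401

7812500/3486784401


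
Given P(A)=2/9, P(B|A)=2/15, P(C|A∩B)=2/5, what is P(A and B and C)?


P(A∩B∩C) = P(A) * P(B|A) * P(C|A∩B)
= 2/9 * 2/15 * 2/5
= 4/135 * 2/5 = 8/675

8/675


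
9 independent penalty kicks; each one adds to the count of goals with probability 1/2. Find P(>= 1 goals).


P(at least one) = 1 - P(none)
P(none) = (1 - 1/2)^9 = (1/2)^9 = 1/512
P(at least one) = 1 - 1/512 = 511/512

511/512
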